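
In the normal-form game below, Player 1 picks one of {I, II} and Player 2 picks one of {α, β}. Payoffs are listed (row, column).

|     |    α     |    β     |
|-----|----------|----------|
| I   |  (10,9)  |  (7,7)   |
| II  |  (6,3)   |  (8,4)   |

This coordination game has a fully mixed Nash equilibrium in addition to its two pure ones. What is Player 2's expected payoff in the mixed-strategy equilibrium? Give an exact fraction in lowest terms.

Player 1 mixes with probability p on I, chosen so Player 2 is indifferent: 9p + 3(1−p) = 7p + 4(1−p) gives p = 1/3.
Player 2's expected payoff is 9·1/3 + 3·2/3 = 5.

5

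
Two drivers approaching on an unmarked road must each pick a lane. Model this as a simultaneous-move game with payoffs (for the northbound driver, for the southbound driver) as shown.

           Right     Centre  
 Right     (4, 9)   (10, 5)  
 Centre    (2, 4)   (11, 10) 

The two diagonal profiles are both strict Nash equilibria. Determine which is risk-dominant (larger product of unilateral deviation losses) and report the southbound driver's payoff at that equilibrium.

9

At both Right: the northbound driver loses 4 − 2 = 2 by deviating; the southbound driver loses 9 − 5 = 4. Product = 2·4 = 8.
At both Centre: the northbound driver loses 11 − 10 = 1 by deviating; the southbound driver loses 10 − 4 = 6. Product = 1·6 = 6.
8 > 6, so both Right is risk-dominant. The southbound driver's payoff there is 9.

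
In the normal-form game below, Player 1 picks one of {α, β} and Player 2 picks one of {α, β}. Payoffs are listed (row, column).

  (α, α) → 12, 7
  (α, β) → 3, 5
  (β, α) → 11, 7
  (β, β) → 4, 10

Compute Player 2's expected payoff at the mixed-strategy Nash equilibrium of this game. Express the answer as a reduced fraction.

7

Player 1 mixes with probability p on α, chosen so Player 2 is indifferent: 7p + 7(1−p) = 5p + 10(1−p) gives p = 3/5.
Player 2's expected payoff is 7·3/5 + 7·2/5 = 7.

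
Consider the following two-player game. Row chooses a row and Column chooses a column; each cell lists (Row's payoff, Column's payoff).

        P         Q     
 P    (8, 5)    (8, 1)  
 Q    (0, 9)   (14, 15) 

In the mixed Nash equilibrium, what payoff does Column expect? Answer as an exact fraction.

33/5

Row mixes with probability p on P, chosen so Column is indifferent: 5p + 9(1−p) = 1p + 15(1−p) gives p = 3/5.
Column's expected payoff is 5·3/5 + 9·2/5 = 33/5.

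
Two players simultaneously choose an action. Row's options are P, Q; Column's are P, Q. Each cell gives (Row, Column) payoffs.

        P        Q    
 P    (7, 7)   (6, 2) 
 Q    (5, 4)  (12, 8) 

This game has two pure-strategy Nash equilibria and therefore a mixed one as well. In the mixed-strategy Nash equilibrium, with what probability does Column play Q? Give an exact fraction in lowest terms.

Column's mix q on P must make Row indifferent between P and Q.
Row's payoff from P: 7q + 6(1−q). From Q: 5q + 12(1−q).
Set equal: 2q = 6(1−q) → q = 6/8 = 3/4.
Probability on Q is 1 − 3/4 = 1/4.

1/4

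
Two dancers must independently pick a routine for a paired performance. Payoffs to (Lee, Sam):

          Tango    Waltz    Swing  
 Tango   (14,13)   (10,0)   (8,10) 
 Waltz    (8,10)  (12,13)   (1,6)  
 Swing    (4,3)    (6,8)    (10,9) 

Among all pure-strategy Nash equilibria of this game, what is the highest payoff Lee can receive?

Both Tango is a pure NE (Lee: 14 ≥ 8; Sam: 13 ≥ 10). Lee gets 14.
Both Waltz is a pure NE (Lee: 12 ≥ 10; Sam: 13 ≥ 10). Lee gets 12.
Both Swing is a pure NE (Lee: 10 ≥ 8; Sam: 9 ≥ 8). Lee gets 10.
Every other cell has a profitable deviation for at least one player. Highest of {14, 12, 10} is 14.

14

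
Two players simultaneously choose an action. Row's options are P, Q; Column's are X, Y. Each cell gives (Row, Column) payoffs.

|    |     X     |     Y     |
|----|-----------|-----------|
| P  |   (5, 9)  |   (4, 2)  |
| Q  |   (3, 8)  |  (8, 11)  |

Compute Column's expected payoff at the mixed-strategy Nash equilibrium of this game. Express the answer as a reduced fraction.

83/10

Row mixes with probability p on P, chosen so Column is indifferent: 9p + 8(1−p) = 2p + 11(1−p) gives p = 3/10.
Column's expected payoff is 9·3/10 + 8·7/10 = 83/10.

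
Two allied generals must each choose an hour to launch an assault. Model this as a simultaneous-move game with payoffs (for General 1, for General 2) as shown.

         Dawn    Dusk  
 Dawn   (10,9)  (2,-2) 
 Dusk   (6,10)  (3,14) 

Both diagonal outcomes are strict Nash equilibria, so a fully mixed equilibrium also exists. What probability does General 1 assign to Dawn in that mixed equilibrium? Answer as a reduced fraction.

General 1's mix p on Dawn must make General 2 indifferent between Dawn and Dusk.
General 2's payoff from Dawn: 9p + 10(1−p). From Dusk: (-2)p + 14(1−p).
Set equal: 11p = 4(1−p) → p = 4/15.

4/15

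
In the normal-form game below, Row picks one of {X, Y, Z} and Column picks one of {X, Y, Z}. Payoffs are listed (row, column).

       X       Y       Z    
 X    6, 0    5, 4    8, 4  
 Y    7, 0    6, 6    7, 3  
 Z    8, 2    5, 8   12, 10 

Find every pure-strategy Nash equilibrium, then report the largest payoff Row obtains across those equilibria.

Both Y is a pure NE (Row: 6 ≥ 5; Column: 6 ≥ 3). Row gets 6.
Both Z is a pure NE (Row: 12 ≥ 8; Column: 10 ≥ 8). Row gets 12.
Every other cell has a profitable deviation for at least one player. Highest of {6, 12} is 12.

12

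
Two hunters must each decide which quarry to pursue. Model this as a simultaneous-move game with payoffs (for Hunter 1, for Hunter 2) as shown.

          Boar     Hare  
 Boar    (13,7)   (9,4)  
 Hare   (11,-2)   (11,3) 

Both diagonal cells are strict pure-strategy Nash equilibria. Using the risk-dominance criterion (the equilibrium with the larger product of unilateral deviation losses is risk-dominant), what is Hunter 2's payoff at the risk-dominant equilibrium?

At both Boar: Hunter 1 loses 13 − 11 = 2 by deviating; Hunter 2 loses 7 − 4 = 3. Product = 2·3 = 6.
At both Hare: Hunter 1 loses 11 − 9 = 2 by deviating; Hunter 2 loses 3 − (-2) = 5. Product = 2·5 = 10.
10 > 6, so both Hare is risk-dominant. Hunter 2's payoff there is 3.

3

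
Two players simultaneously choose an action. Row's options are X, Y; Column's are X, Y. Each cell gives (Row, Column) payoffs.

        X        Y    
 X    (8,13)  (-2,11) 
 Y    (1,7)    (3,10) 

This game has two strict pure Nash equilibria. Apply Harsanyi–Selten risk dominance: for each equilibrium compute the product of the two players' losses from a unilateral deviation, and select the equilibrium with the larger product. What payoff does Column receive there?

At both X: Row loses 8 − 1 = 7 by deviating; Column loses 13 − 11 = 2. Product = 7·2 = 14.
At both Y: Row loses 3 − (-2) = 5 by deviating; Column loses 10 − 7 = 3. Product = 5·3 = 15.
15 > 14, so both Y is risk-dominant. Column's payoff there is 10.

10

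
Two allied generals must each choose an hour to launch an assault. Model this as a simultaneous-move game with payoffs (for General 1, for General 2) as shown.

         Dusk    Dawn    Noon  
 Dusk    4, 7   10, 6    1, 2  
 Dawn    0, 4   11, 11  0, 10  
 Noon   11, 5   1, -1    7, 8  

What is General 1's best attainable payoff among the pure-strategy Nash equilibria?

Both Dawn is a pure NE (General 1: 11 ≥ 10; General 2: 11 ≥ 10). General 1 gets 11.
Both Noon is a pure NE (General 1: 7 ≥ 1; General 2: 8 ≥ 5). General 1 gets 7.
Every other cell has a profitable deviation for at least one player. Highest of {11, 7} is 11.

11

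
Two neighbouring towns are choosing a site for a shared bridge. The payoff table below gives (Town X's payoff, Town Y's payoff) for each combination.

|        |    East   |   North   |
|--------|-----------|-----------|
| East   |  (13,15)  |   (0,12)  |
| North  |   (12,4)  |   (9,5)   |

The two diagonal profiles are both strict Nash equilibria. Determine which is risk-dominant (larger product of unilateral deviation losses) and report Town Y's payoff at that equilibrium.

5

At both East: Town X loses 13 − 12 = 1 by deviating; Town Y loses 15 − 12 = 3. Product = 1·3 = 3.
At both North: Town X loses 9 − 0 = 9 by deviating; Town Y loses 5 − 4 = 1. Product = 9·1 = 9.
9 > 3, so both North is risk-dominant. Town Y's payoff there is 5.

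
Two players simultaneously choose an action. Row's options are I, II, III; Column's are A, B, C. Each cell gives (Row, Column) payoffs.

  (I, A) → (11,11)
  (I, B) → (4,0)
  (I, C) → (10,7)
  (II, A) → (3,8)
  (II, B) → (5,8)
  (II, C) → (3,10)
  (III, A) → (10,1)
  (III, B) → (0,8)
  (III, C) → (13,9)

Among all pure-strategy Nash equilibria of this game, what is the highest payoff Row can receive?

(I, A) is a pure NE (Row: 11 ≥ 10; Column: 11 ≥ 7). Row gets 11.
(III, C) is a pure NE (Row: 13 ≥ 10; Column: 9 ≥ 8). Row gets 13.
Every other cell has a profitable deviation for at least one player. Highest of {11, 13} is 13.

13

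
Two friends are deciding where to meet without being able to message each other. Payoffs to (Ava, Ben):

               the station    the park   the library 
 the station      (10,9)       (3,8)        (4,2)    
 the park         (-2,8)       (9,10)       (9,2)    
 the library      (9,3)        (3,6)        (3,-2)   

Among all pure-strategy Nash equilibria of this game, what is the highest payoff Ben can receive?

Both the station is a pure NE (Ava: 10 ≥ 9; Ben: 9 ≥ 8). Ben gets 9.
Both the park is a pure NE (Ava: 9 ≥ 3; Ben: 10 ≥ 8). Ben gets 10.
Every other cell has a profitable deviation for at least one player. Highest of {9, 10} is 10.

10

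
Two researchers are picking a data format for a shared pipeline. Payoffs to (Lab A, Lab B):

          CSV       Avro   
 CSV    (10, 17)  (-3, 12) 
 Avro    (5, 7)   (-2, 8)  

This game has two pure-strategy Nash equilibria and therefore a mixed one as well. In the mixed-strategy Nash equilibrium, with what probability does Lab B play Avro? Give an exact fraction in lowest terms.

5/6

Lab B's mix q on CSV must make Lab A indifferent between CSV and Avro.
Lab A's payoff from CSV: 10q + (-3)(1−q). From Avro: 5q + (-2)(1−q).
Set equal: 5q = 1(1−q) → q = 1/6.
Probability on Avro is 1 − 1/6 = 5/6.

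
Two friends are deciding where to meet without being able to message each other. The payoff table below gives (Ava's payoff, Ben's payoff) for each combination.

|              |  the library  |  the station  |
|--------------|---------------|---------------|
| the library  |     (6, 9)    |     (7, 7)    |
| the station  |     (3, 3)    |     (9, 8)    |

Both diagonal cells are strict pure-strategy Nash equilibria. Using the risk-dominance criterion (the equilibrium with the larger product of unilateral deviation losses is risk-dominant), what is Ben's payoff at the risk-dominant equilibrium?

At both the library: Ava loses 6 − 3 = 3 by deviating; Ben loses 9 − 7 = 2. Product = 3·2 = 6.
At both the station: Ava loses 9 − 7 = 2 by deviating; Ben loses 8 − 3 = 5. Product = 2·5 = 10.
10 > 6, so both the station is risk-dominant. Ben's payoff there is 8.

8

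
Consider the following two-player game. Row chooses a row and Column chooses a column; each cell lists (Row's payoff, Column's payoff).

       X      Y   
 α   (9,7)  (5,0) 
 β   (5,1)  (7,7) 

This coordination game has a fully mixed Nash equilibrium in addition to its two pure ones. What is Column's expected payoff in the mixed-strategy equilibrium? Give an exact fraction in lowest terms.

Row mixes with probability p on α, chosen so Column is indifferent: 7p + 1(1−p) = 0p + 7(1−p) gives p = 6/13.
Column's expected payoff is 7·6/13 + 1·7/13 = 49/13.

49/13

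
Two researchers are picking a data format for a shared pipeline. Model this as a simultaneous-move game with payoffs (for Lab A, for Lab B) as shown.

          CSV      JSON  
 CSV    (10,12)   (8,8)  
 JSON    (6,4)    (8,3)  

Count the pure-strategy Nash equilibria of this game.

Both CSV: Lab A gets 10 (best alternative 6); Lab B gets 12 (best alternative 8). Neither deviates — NE.
Both JSON is not a NE: Lab B would switch to CSV (4 > 3).
No other cell survives both best-response checks, so there is 1 pure NE.

1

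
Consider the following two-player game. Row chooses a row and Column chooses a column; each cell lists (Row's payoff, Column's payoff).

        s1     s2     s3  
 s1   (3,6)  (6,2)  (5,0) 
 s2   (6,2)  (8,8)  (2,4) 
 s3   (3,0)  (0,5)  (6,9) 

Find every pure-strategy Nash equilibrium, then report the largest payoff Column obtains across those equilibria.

Both s2 is a pure NE (Row: 8 ≥ 6; Column: 8 ≥ 4). Column gets 8.
Both s3 is a pure NE (Row: 6 ≥ 5; Column: 9 ≥ 5). Column gets 9.
Every other cell has a profitable deviation for at least one player. Highest of {8, 9} is 9.

9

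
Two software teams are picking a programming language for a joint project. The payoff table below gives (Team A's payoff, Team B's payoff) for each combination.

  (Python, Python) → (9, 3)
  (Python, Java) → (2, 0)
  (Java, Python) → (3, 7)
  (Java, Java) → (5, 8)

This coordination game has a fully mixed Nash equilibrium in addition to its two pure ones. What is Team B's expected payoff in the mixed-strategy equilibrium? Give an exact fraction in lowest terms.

Team A mixes with probability p on Python, chosen so Team B is indifferent: 3p + 7(1−p) = 0p + 8(1−p) gives p = 1/4.
Team B's expected payoff is 3·1/4 + 7·3/4 = 6.

6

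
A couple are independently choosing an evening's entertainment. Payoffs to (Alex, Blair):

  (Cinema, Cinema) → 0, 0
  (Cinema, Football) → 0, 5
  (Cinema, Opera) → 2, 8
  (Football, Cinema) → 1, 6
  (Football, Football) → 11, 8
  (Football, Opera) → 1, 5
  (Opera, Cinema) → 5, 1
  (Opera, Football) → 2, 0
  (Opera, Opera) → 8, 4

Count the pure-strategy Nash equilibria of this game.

Both Football: Alex gets 11 (best alternative 2); Blair gets 8 (best alternative 6). Neither deviates — NE.
Both Opera: Alex gets 8 (best alternative 2); Blair gets 4 (best alternative 1). Neither deviates — NE.
Both Cinema is not a NE: Alex would switch to Opera (5 > 0).
No other cell survives both best-response checks, so there are 2 pure NE.

2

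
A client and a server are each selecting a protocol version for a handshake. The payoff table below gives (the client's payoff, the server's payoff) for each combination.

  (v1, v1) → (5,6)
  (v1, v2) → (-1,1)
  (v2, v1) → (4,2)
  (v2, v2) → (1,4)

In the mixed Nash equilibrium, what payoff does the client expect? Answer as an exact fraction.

The server mixes with probability q on v1, chosen so the client is indifferent: 5q + (-1)(1−q) = 4q + 1(1−q) gives q = 2/3.
The client's expected payoff (from either row, since indifferent) is 5·2/3 + (-1)·1/3 = 3.

3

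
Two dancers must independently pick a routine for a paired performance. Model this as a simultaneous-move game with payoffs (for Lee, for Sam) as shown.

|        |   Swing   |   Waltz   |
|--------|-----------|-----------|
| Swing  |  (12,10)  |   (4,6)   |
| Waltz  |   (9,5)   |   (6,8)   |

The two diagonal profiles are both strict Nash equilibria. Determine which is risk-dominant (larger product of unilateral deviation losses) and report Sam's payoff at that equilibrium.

At both Swing: Lee loses 12 − 9 = 3 by deviating; Sam loses 10 − 6 = 4. Product = 3·4 = 12.
At both Waltz: Lee loses 6 − 4 = 2 by deviating; Sam loses 8 − 5 = 3. Product = 2·3 = 6.
12 > 6, so both Swing is risk-dominant. Sam's payoff there is 10.

10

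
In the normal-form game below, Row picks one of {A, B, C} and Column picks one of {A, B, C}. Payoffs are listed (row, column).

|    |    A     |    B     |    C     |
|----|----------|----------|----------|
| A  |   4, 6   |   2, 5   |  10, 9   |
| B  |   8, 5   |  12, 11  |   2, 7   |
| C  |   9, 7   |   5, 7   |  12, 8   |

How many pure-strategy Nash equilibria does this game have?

2

Both B: Row gets 12 (best alternative 5); Column gets 11 (best alternative 7). Neither deviates — NE.
Both C: Row gets 12 (best alternative 10); Column gets 8 (best alternative 7). Neither deviates — NE.
Both A is not a NE: Row would switch to C (9 > 4).
No other cell survives both best-response checks, so there are 2 pure NE.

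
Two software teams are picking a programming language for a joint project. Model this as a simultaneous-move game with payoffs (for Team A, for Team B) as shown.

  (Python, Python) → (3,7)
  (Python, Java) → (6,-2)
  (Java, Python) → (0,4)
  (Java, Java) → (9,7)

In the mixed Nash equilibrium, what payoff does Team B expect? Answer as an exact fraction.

19/4

Team A mixes with probability p on Python, chosen so Team B is indifferent: 7p + 4(1−p) = (-2)p + 7(1−p) gives p = 1/4.
Team B's expected payoff is 7·1/4 + 4·3/4 = 19/4.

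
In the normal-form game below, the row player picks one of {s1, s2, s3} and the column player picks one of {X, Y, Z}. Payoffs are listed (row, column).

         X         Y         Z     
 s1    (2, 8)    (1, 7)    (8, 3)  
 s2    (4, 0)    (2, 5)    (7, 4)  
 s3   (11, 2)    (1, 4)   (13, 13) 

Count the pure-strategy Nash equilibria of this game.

(s2, Y): the row player gets 2 (best alternative 1); the column player gets 5 (best alternative 4). Neither deviates — NE.
(s3, Z): the row player gets 13 (best alternative 8); the column player gets 13 (best alternative 4). Neither deviates — NE.
(s1, X) is not a NE: the row player would switch to s3 (11 > 2).
No other cell survives both best-response checks, so there are 2 pure NE.

2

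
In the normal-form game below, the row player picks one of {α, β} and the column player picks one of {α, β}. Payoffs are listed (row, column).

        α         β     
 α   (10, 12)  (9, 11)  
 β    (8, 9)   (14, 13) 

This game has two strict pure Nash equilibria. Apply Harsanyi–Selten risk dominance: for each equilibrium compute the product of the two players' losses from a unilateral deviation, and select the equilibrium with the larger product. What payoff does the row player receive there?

14

At both α: the row player loses 10 − 8 = 2 by deviating; the column player loses 12 − 11 = 1. Product = 2·1 = 2.
At both β: the row player loses 14 − 9 = 5 by deviating; the column player loses 13 − 9 = 4. Product = 5·4 = 20.
20 > 2, so both β is risk-dominant. The row player's payoff there is 14.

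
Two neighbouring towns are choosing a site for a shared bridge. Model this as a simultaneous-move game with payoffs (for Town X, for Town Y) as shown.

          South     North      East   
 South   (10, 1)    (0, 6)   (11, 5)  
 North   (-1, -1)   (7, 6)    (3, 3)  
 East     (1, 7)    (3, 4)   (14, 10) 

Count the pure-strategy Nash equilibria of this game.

2

Both North: Town X gets 7 (best alternative 3); Town Y gets 6 (best alternative 3). Neither deviates — NE.
Both East: Town X gets 14 (best alternative 11); Town Y gets 10 (best alternative 7). Neither deviates — NE.
Both South is not a NE: Town Y would switch to North (6 > 1).
No other cell survives both best-response checks, so there are 2 pure NE.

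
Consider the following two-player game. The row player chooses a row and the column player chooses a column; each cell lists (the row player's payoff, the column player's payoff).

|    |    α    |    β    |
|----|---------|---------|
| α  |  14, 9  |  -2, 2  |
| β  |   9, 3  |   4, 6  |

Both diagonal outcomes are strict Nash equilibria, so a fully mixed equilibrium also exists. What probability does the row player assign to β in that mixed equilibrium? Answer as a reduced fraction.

7/10

The row player's mix p on α must make the column player indifferent between α and β.
The column player's payoff from α: 9p + 3(1−p). From β: 2p + 6(1−p).
Set equal: 7p = 3(1−p) → p = 3/10.
Probability on β is 1 − 3/10 = 7/10.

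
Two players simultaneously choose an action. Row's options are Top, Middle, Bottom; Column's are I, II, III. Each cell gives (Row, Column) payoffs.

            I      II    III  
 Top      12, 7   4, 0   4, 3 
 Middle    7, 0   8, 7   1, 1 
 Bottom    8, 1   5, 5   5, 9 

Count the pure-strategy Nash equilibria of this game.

(Top, I): Row gets 12 (best alternative 8); Column gets 7 (best alternative 3). Neither deviates — NE.
(Middle, II): Row gets 8 (best alternative 5); Column gets 7 (best alternative 1). Neither deviates — NE.
(Bottom, III): Row gets 5 (best alternative 4); Column gets 9 (best alternative 5). Neither deviates — NE.
(Middle, I) is not a NE: Row would switch to Top (12 > 7).
No other cell survives both best-response checks, so there are 3 pure NE.

3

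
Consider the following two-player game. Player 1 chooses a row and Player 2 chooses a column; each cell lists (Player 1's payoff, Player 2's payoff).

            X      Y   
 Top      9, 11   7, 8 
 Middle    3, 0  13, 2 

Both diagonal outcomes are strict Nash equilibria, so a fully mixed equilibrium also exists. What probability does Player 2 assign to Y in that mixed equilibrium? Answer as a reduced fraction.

1/2

Player 2's mix q on X must make Player 1 indifferent between Top and Middle.
Player 1's payoff from Top: 9q + 7(1−q). From Middle: 3q + 13(1−q).
Set equal: 6q = 6(1−q) → q = 6/12 = 1/2.
Probability on Y is 1 − 1/2 = 1/2.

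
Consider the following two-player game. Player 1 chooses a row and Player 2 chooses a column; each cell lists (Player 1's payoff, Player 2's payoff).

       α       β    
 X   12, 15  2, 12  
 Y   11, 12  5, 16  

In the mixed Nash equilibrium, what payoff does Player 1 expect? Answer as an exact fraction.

Player 2 mixes with probability q on α, chosen so Player 1 is indifferent: 12q + 2(1−q) = 11q + 5(1−q) gives q = 3/4.
Player 1's expected payoff (from either row, since indifferent) is 12·3/4 + 2·1/4 = 19/2.

19/2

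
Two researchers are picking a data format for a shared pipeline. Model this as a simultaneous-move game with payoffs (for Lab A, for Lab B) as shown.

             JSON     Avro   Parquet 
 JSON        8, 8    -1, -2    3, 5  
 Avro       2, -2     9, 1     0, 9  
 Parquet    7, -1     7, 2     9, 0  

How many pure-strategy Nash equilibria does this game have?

1

Both JSON: Lab A gets 8 (best alternative 7); Lab B gets 8 (best alternative 5). Neither deviates — NE.
Both Avro is not a NE: Lab B would switch to Parquet (9 > 1).
No other cell survives both best-response checks, so there is 1 pure NE.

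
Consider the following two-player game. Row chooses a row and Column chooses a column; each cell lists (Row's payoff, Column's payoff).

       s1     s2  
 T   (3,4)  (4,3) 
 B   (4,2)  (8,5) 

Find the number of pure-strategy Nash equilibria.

1

(B, s2): Row gets 8 (best alternative 4); Column gets 5 (best alternative 2). Neither deviates — NE.
(T, s1) is not a NE: Row would switch to B (4 > 3).
No other cell survives both best-response checks, so there is 1 pure NE.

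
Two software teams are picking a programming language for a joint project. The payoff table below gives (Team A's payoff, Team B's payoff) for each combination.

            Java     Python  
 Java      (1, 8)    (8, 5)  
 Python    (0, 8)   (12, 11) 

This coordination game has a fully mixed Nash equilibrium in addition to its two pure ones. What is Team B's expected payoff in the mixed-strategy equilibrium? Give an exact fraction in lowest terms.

Team A mixes with probability p on Java, chosen so Team B is indifferent: 8p + 8(1−p) = 5p + 11(1−p) gives p = 1/2.
Team B's expected payoff is 8·1/2 + 8·1/2 = 8.

8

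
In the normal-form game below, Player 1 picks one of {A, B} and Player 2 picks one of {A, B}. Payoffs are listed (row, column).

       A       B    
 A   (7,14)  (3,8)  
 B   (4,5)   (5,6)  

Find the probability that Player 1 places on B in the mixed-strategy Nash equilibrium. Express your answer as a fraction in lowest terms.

Player 1's mix p on A must make Player 2 indifferent between A and B.
Player 2's payoff from A: 14p + 5(1−p). From B: 8p + 6(1−p).
Set equal: 6p = 1(1−p) → p = 1/7.
Probability on B is 1 − 1/7 = 6/7.

6/7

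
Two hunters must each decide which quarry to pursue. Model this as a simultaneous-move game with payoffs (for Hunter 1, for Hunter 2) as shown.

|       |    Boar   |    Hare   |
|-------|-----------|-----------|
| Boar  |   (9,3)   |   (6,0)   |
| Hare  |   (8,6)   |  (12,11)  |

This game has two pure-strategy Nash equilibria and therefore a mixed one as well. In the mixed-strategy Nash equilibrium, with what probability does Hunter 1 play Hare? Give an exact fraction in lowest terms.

3/8

Hunter 1's mix p on Boar must make Hunter 2 indifferent between Boar and Hare.
Hunter 2's payoff from Boar: 3p + 6(1−p). From Hare: 0p + 11(1−p).
Set equal: 3p = 5(1−p) → p = 5/8.
Probability on Hare is 1 − 5/8 = 3/8.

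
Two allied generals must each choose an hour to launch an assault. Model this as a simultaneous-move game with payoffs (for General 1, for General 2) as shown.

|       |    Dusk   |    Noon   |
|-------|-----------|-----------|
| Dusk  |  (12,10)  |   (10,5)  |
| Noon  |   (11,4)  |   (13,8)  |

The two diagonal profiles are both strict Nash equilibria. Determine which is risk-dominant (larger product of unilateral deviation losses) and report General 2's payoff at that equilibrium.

8

At both Dusk: General 1 loses 12 − 11 = 1 by deviating; General 2 loses 10 − 5 = 5. Product = 1·5 = 5.
At both Noon: General 1 loses 13 − 10 = 3 by deviating; General 2 loses 8 − 4 = 4. Product = 3·4 = 12.
12 > 5, so both Noon is risk-dominant. General 2's payoff there is 8.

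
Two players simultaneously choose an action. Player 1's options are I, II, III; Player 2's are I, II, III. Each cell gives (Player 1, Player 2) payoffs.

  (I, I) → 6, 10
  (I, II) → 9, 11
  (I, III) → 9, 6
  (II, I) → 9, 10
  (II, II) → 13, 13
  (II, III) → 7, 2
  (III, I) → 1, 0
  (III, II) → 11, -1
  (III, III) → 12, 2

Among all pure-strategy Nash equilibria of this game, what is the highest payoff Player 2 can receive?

13

Both II is a pure NE (Player 1: 13 ≥ 11; Player 2: 13 ≥ 10). Player 2 gets 13.
Both III is a pure NE (Player 1: 12 ≥ 9; Player 2: 2 ≥ 0). Player 2 gets 2.
Every other cell has a profitable deviation for at least one player. Highest of {13, 2} is 13.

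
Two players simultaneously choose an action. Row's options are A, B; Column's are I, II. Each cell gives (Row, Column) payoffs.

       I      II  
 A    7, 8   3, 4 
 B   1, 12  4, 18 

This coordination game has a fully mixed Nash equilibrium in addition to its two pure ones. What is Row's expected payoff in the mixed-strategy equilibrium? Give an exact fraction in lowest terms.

25/7

Column mixes with probability q on I, chosen so Row is indifferent: 7q + 3(1−q) = 1q + 4(1−q) gives q = 1/7.
Row's expected payoff (from either row, since indifferent) is 7·1/7 + 3·6/7 = 25/7.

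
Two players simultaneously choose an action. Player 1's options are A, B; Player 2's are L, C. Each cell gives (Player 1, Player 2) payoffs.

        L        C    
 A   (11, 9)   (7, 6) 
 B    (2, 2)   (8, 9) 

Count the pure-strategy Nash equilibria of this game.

(A, L): Player 1 gets 11 (best alternative 2); Player 2 gets 9 (best alternative 6). Neither deviates — NE.
(B, C): Player 1 gets 8 (best alternative 7); Player 2 gets 9 (best alternative 2). Neither deviates — NE.
(B, L) is not a NE: Player 1 would switch to A (11 > 2).
No other cell survives both best-response checks, so there are 2 pure NE.

2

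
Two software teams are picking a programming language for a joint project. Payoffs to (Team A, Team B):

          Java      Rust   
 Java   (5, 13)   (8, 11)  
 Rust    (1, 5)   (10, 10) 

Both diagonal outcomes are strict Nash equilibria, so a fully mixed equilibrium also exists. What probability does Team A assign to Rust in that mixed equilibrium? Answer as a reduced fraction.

Team A's mix p on Java must make Team B indifferent between Java and Rust.
Team B's payoff from Java: 13p + 5(1−p). From Rust: 11p + 10(1−p).
Set equal: 2p = 5(1−p) → p = 5/7.
Probability on Rust is 1 − 5/7 = 2/7.

2/7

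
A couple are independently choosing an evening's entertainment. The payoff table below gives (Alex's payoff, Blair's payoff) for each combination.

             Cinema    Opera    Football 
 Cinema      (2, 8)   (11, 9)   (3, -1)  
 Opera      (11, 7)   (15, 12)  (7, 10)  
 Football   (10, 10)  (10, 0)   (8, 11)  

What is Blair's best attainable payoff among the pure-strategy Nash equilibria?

12

Both Opera is a pure NE (Alex: 15 ≥ 11; Blair: 12 ≥ 10). Blair gets 12.
Both Football is a pure NE (Alex: 8 ≥ 7; Blair: 11 ≥ 10). Blair gets 11.
Every other cell has a profitable deviation for at least one player. Highest of {12, 11} is 12.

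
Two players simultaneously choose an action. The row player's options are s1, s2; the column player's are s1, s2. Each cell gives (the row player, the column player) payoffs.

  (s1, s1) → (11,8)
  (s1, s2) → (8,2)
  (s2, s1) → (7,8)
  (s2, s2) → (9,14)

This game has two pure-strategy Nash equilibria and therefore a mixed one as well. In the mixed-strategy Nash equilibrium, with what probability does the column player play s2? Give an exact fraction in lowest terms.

4/5

The column player's mix q on s1 must make the row player indifferent between s1 and s2.
The row player's payoff from s1: 11q + 8(1−q). From s2: 7q + 9(1−q).
Set equal: 4q = 1(1−q) → q = 1/5.
Probability on s2 is 1 − 1/5 = 4/5.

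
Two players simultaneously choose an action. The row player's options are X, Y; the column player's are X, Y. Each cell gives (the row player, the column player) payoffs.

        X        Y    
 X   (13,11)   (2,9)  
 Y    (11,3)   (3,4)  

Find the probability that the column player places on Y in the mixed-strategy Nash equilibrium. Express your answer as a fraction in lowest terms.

2/3

The column player's mix q on X must make the row player indifferent between X and Y.
The row player's payoff from X: 13q + 2(1−q). From Y: 11q + 3(1−q).
Set equal: 2q = 1(1−q) → q = 1/3.
Probability on Y is 1 − 1/3 = 2/3.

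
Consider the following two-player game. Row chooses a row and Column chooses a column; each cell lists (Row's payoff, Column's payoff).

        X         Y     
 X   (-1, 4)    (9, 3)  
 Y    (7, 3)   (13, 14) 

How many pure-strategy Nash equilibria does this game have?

1

Both Y: Row gets 13 (best alternative 9); Column gets 14 (best alternative 3). Neither deviates — NE.
Both X is not a NE: Row would switch to Y (7 > -1).
No other cell survives both best-response checks, so there is 1 pure NE.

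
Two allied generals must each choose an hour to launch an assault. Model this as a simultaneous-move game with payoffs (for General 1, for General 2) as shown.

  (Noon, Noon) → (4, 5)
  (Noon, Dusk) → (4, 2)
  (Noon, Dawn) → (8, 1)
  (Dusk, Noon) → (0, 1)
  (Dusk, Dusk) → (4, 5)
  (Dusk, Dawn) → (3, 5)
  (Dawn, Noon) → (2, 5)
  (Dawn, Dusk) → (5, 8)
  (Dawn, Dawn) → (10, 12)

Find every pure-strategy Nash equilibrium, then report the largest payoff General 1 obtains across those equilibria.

10

Both Noon is a pure NE (General 1: 4 ≥ 2; General 2: 5 ≥ 2). General 1 gets 4.
Both Dawn is a pure NE (General 1: 10 ≥ 8; General 2: 12 ≥ 8). General 1 gets 10.
Every other cell has a profitable deviation for at least one player. Highest of {4, 10} is 10.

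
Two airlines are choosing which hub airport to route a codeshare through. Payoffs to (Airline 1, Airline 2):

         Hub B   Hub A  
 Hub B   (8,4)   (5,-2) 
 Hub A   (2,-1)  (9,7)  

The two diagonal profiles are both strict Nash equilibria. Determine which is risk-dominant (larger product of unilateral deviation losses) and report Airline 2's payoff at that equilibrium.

4

At both Hub B: Airline 1 loses 8 − 2 = 6 by deviating; Airline 2 loses 4 − (-2) = 6. Product = 6·6 = 36.
At both Hub A: Airline 1 loses 9 − 5 = 4 by deviating; Airline 2 loses 7 − (-1) = 8. Product = 4·8 = 32.
36 > 32, so both Hub B is risk-dominant. Airline 2's payoff there is 4.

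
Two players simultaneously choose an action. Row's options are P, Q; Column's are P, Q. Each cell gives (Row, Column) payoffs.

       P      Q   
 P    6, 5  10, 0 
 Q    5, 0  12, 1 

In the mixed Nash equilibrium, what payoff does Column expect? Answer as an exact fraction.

Row mixes with probability p on P, chosen so Column is indifferent: 5p + 0(1−p) = 0p + 1(1−p) gives p = 1/6.
Column's expected payoff is 5·1/6 + 0·5/6 = 5/6.

5/6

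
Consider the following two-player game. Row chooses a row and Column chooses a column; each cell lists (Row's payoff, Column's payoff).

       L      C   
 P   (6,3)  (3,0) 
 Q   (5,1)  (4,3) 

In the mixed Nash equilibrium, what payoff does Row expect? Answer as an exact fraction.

Column mixes with probability q on L, chosen so Row is indifferent: 6q + 3(1−q) = 5q + 4(1−q) gives q = 1/2.
Row's expected payoff (from either row, since indifferent) is 6·1/2 + 3·1/2 = 9/2.

9/2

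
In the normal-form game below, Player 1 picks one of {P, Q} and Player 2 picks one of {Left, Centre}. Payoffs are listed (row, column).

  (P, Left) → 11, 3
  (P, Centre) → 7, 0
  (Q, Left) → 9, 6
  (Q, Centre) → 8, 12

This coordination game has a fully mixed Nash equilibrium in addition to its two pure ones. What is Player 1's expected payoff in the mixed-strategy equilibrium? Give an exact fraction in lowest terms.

Player 2 mixes with probability q on Left, chosen so Player 1 is indifferent: 11q + 7(1−q) = 9q + 8(1−q) gives q = 1/3.
Player 1's expected payoff (from either row, since indifferent) is 11·1/3 + 7·2/3 = 25/3.

25/3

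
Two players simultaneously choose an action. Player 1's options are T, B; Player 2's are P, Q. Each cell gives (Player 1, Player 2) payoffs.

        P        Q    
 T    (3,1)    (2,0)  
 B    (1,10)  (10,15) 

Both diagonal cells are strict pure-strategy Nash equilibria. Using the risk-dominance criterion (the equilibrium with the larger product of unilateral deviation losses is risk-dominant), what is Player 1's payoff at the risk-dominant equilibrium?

10

At (T, P): Player 1 loses 3 − 1 = 2 by deviating; Player 2 loses 1 − 0 = 1. Product = 2·1 = 2.
At (B, Q): Player 1 loses 10 − 2 = 8 by deviating; Player 2 loses 15 − 10 = 5. Product = 8·5 = 40.
40 > 2, so (B, Q) is risk-dominant. Player 1's payoff there is 10.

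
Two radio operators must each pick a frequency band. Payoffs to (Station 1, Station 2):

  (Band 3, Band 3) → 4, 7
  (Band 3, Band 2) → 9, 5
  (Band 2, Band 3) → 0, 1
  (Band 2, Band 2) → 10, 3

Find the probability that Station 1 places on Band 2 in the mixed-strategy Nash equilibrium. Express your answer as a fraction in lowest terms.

1/2

Station 1's mix p on Band 3 must make Station 2 indifferent between Band 3 and Band 2.
Station 2's payoff from Band 3: 7p + 1(1−p). From Band 2: 5p + 3(1−p).
Set equal: 2p = 2(1−p) → p = 2/4 = 1/2.
Probability on Band 2 is 1 − 1/2 = 1/2.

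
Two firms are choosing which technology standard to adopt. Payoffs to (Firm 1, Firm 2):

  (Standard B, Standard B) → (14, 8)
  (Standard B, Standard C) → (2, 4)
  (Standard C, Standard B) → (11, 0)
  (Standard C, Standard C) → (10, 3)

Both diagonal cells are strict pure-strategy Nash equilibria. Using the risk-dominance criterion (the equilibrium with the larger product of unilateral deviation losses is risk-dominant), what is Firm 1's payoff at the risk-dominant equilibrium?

At both Standard B: Firm 1 loses 14 − 11 = 3 by deviating; Firm 2 loses 8 − 4 = 4. Product = 3·4 = 12.
At both Standard C: Firm 1 loses 10 − 2 = 8 by deviating; Firm 2 loses 3 − 0 = 3. Product = 8·3 = 24.
24 > 12, so both Standard C is risk-dominant. Firm 1's payoff there is 10.

10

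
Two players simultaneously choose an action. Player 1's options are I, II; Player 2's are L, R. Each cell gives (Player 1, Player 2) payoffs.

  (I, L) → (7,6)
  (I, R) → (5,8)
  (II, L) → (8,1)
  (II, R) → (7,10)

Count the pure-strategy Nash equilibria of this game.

(II, R): Player 1 gets 7 (best alternative 5); Player 2 gets 10 (best alternative 1). Neither deviates — NE.
(I, L) is not a NE: Player 1 would switch to II (8 > 7).
No other cell survives both best-response checks, so there is 1 pure NE.

1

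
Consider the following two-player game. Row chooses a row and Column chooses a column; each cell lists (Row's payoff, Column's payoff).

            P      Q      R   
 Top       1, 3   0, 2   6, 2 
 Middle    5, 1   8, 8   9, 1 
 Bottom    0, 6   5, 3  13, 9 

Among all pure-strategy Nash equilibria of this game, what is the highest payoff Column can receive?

(Middle, Q) is a pure NE (Row: 8 ≥ 5; Column: 8 ≥ 1). Column gets 8.
(Bottom, R) is a pure NE (Row: 13 ≥ 9; Column: 9 ≥ 6). Column gets 9.
Every other cell has a profitable deviation for at least one player. Highest of {8, 9} is 9.

9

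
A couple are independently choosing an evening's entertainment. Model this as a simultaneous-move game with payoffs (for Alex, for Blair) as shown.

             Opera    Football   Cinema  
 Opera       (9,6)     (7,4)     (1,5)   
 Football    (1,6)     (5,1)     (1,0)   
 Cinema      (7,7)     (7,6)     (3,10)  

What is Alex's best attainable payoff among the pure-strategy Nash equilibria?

Both Opera is a pure NE (Alex: 9 ≥ 7; Blair: 6 ≥ 5). Alex gets 9.
Both Cinema is a pure NE (Alex: 3 ≥ 1; Blair: 10 ≥ 7). Alex gets 3.
Every other cell has a profitable deviation for at least one player. Highest of {9, 3} is 9.

9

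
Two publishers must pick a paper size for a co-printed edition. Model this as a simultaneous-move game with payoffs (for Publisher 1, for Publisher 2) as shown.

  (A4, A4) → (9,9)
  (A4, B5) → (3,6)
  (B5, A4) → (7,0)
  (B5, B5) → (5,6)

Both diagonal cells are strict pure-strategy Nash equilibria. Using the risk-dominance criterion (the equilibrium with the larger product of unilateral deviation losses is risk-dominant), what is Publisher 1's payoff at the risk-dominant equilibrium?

At both A4: Publisher 1 loses 9 − 7 = 2 by deviating; Publisher 2 loses 9 − 6 = 3. Product = 2·3 = 6.
At both B5: Publisher 1 loses 5 − 3 = 2 by deviating; Publisher 2 loses 6 − 0 = 6. Product = 2·6 = 12.
12 > 6, so both B5 is risk-dominant. Publisher 1's payoff there is 5.

5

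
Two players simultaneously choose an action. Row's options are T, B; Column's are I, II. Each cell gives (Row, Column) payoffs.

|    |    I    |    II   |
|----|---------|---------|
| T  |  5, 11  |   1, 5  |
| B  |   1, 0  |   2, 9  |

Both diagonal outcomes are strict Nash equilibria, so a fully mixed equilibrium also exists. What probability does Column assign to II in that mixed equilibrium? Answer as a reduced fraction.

Column's mix q on I must make Row indifferent between T and B.
Row's payoff from T: 5q + 1(1−q). From B: 1q + 2(1−q).
Set equal: 4q = 1(1−q) → q = 1/5.
Probability on II is 1 − 1/5 = 4/5.

4/5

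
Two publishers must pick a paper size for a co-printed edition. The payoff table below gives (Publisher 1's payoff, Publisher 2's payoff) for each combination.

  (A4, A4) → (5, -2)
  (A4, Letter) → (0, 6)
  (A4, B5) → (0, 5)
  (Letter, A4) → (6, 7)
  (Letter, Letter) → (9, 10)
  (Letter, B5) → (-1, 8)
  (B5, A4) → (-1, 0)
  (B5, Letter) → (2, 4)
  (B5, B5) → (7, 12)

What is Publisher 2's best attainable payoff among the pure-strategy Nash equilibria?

12

Both Letter is a pure NE (Publisher 1: 9 ≥ 2; Publisher 2: 10 ≥ 8). Publisher 2 gets 10.
Both B5 is a pure NE (Publisher 1: 7 ≥ 0; Publisher 2: 12 ≥ 4). Publisher 2 gets 12.
Every other cell has a profitable deviation for at least one player. Highest of {10, 12} is 12.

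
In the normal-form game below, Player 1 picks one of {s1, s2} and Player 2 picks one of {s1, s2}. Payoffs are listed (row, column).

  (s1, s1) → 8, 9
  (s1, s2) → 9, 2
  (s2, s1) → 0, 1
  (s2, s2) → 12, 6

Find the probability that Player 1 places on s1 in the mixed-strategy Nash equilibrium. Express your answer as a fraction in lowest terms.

Player 1's mix p on s1 must make Player 2 indifferent between s1 and s2.
Player 2's payoff from s1: 9p + 1(1−p). From s2: 2p + 6(1−p).
Set equal: 7p = 5(1−p) → p = 5/12.

5/12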